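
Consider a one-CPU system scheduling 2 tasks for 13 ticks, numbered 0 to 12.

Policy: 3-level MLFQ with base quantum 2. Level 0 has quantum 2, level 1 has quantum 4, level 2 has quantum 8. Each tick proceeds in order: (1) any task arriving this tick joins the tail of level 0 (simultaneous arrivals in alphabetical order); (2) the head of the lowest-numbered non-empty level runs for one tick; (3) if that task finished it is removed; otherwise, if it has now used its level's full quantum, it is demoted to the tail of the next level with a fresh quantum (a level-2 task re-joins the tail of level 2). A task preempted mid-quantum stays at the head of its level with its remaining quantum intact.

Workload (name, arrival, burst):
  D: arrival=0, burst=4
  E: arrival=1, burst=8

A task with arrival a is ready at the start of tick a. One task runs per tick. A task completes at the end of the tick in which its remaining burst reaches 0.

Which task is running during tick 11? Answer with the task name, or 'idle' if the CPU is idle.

t=0: L0/L1/L2 = D/-/- → run D
t=1: L0/L1/L2 = DE/-/- → run D
t=2: L0/L1/L2 = E/D/- → run E
t=3: L0/L1/L2 = E/D/- → run E
t=4: L0/L1/L2 = -/DE/- → run D
t=5: L0/L1/L2 = -/DE/- → run D
t=6: L0/L1/L2 = -/E/- → run E
t=7: L0/L1/L2 = -/E/- → run E
t=8: L0/L1/L2 = -/E/- → run E
t=9: L0/L1/L2 = -/E/- → run E
t=10: L0/L1/L2 = -/-/E → run E
t=11: L0/L1/L2 = -/-/E → run E
t=12: (idle)

running at tick 11 = E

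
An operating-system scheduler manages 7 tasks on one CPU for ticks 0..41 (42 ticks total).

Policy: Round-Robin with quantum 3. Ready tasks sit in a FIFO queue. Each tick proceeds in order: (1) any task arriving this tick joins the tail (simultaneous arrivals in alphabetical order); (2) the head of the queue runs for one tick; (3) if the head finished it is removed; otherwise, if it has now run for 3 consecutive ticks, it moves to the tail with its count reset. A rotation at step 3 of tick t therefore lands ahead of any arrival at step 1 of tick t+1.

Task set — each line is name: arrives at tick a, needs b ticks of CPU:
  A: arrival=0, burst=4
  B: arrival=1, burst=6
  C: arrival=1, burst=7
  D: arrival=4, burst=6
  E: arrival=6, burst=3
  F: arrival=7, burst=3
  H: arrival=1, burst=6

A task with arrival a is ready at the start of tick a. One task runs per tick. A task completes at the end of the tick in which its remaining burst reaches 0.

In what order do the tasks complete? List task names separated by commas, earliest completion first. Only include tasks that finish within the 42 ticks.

t=0: queue=[A] q_used=0 → run A
t=1: queue=[A,B,C,H] q_used=1 → run A
t=2: queue=[A,B,C,H] q_used=2 → run A
t=3: queue=[B,C,H,A] q_used=0 → run B
t=4: queue=[B,C,H,A,D] q_used=1 → run B
t=5: queue=[B,C,H,A,D] q_used=2 → run B
t=6: queue=[C,H,A,D,B,E] q_used=0 → run C
t=7: queue=[C,H,A,D,B,E,F] q_used=1 → run C
t=8: queue=[C,H,A,D,B,E,F] q_used=2 → run C
t=9: queue=[H,A,D,B,E,F,C] q_used=0 → run H
t=10: queue=[H,A,D,B,E,F,C] q_used=1 → run H
t=11: queue=[H,A,D,B,E,F,C] q_used=2 → run H
t=12: queue=[A,D,B,E,F,C,H] q_used=0 → run A
t=13: queue=[D,B,E,F,C,H] q_used=0 → run D
t=14: queue=[D,B,E,F,C,H] q_used=1 → run D
t=15: queue=[D,B,E,F,C,H] q_used=2 → run D
t=16: queue=[B,E,F,C,H,D] q_used=0 → run B
t=17: queue=[B,E,F,C,H,D] q_used=1 → run B
t=18: queue=[B,E,F,C,H,D] q_used=2 → run B
t=19: queue=[E,F,C,H,D] q_used=0 → run E
t=20: queue=[E,F,C,H,D] q_used=1 → run E
t=21: queue=[E,F,C,H,D] q_used=2 → run E
t=22: queue=[F,C,H,D] q_used=0 → run F
t=23: queue=[F,C,H,D] q_used=1 → run F
t=24: queue=[F,C,H,D] q_used=2 → run F
t=25: queue=[C,H,D] q_used=0 → run C
t=26: queue=[C,H,D] q_used=1 → run C
t=27: queue=[C,H,D] q_used=2 → run C
t=28: queue=[H,D,C] q_used=0 → run H
t=29: queue=[H,D,C] q_used=1 → run H
t=30: queue=[H,D,C] q_used=2 → run H
t=31: queue=[D,C] q_used=0 → run D
t=32: queue=[D,C] q_used=1 → run D
t=33: queue=[D,C] q_used=2 → run D
t=34: queue=[C] q_used=0 → run C
t=35: (idle)
t=36: (idle)
t=37: (idle)
t=38: (idle)
t=39: (idle)
t=40: (idle)
t=41: (idle)

completion order = A, B, E, F, H, D, C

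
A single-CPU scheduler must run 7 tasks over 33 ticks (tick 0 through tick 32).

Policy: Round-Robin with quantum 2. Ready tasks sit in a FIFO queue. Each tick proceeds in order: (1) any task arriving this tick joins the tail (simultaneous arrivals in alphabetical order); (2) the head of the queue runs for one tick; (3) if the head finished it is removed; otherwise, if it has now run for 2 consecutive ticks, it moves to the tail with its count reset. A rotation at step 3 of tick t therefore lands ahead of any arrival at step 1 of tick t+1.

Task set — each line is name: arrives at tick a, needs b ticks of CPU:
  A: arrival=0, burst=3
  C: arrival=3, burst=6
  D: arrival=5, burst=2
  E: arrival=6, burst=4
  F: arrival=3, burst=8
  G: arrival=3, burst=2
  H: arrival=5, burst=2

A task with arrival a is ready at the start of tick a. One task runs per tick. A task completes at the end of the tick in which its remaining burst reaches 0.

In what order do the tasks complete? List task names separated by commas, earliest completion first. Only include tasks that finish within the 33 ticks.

completion order = A, G, D, H, C, E, F

t=0: queue=[A] q_used=0 → run A
t=1: queue=[A] q_used=1 → run A
t=2: queue=[A] q_used=0 → run A
t=3: queue=[C,F,G] q_used=0 → run C
t=4: queue=[C,F,G] q_used=1 → run C
t=5: queue=[F,G,C,D,H] q_used=0 → run F
t=6: queue=[F,G,C,D,H,E] q_used=1 → run F
t=7: queue=[G,C,D,H,E,F] q_used=0 → run G
t=8: queue=[G,C,D,H,E,F] q_used=1 → run G
t=9: queue=[C,D,H,E,F] q_used=0 → run C
t=10: queue=[C,D,H,E,F] q_used=1 → run C
t=11: queue=[D,H,E,F,C] q_used=0 → run D
t=12: queue=[D,H,E,F,C] q_used=1 → run D
t=13: queue=[H,E,F,C] q_used=0 → run H
t=14: queue=[H,E,F,C] q_used=1 → run H
t=15: queue=[E,F,C] q_used=0 → run E
t=16: queue=[E,F,C] q_used=1 → run E
t=17: queue=[F,C,E] q_used=0 → run F
t=18: queue=[F,C,E] q_used=1 → run F
t=19: queue=[C,E,F] q_used=0 → run C
t=20: queue=[C,E,F] q_used=1 → run C
t=21: queue=[E,F] q_used=0 → run E
t=22: queue=[E,F] q_used=1 → run E
t=23: queue=[F] q_used=0 → run F
t=24: queue=[F] q_used=1 → run F
t=25: queue=[F] q_used=0 → run F
t=26: queue=[F] q_used=1 → run F
t=27: (idle)
t=28: (idle)
t=29: (idle)
t=30: (idle)
t=31: (idle)
t=32: (idle)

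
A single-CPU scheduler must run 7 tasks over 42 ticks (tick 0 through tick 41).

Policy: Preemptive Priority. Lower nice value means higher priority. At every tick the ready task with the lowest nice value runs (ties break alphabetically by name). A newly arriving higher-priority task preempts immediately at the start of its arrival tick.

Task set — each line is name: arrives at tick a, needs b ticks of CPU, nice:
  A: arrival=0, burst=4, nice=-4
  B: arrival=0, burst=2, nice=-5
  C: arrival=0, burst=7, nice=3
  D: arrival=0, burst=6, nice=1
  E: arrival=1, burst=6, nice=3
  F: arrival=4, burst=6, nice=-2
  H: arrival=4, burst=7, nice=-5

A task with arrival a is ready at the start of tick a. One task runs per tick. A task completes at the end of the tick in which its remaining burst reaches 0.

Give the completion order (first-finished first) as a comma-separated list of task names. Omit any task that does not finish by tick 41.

t=0: ready={A,B,C,D} → run B
t=1: ready={A,B,C,D,E} → run B
t=2: ready={A,C,D,E} → run A
t=3: ready={A,C,D,E} → run A
t=4: ready={A,C,D,E,F,H} → run H
t=5: ready={A,C,D,E,F,H} → run H
t=6: ready={A,C,D,E,F,H} → run H
t=7: ready={A,C,D,E,F,H} → run H
t=8: ready={A,C,D,E,F,H} → run H
t=9: ready={A,C,D,E,F,H} → run H
t=10: ready={A,C,D,E,F,H} → run H
t=11: ready={A,C,D,E,F} → run A
t=12: ready={A,C,D,E,F} → run A
t=13: ready={C,D,E,F} → run F
t=14: ready={C,D,E,F} → run F
t=15: ready={C,D,E,F} → run F
t=16: ready={C,D,E,F} → run F
t=17: ready={C,D,E,F} → run F
t=18: ready={C,D,E,F} → run F
t=19: ready={C,D,E} → run D
t=20: ready={C,D,E} → run D
t=21: ready={C,D,E} → run D
t=22: ready={C,D,E} → run D
t=23: ready={C,D,E} → run D
t=24: ready={C,D,E} → run D
t=25: ready={C,E} → run C
t=26: ready={C,E} → run C
t=27: ready={C,E} → run C
t=28: ready={C,E} → run C
t=29: ready={C,E} → run C
t=30: ready={C,E} → run C
t=31: ready={C,E} → run C
t=32: ready={E} → run E
t=33: ready={E} → run E
t=34: ready={E} → run E
t=35: ready={E} → run E
t=36: ready={E} → run E
t=37: ready={E} → run E
t=38: (idle)
t=39: (idle)
t=40: (idle)
t=41: (idle)

completion order = B, H, A, F, D, C, E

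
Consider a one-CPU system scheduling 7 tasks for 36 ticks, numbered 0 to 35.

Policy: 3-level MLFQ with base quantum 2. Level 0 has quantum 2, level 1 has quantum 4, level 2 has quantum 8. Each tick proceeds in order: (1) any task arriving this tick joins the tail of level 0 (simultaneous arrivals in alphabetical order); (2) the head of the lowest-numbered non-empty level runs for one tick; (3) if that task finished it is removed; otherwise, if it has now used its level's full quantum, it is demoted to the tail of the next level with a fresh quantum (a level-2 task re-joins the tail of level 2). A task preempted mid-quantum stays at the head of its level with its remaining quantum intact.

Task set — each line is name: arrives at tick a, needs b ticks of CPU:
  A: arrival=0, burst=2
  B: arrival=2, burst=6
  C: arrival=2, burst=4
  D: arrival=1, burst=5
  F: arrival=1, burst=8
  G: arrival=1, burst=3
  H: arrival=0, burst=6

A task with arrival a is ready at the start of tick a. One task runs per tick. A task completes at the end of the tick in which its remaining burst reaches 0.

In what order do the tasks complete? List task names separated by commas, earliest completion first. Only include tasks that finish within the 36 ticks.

completion order = A, H, D, G, B, C, F

t=0: L0/L1/L2 = AH/-/- → run A
t=1: L0/L1/L2 = AHDFG/-/- → run A
t=2: L0/L1/L2 = HDFGBC/-/- → run H
t=3: L0/L1/L2 = HDFGBC/-/- → run H
t=4: L0/L1/L2 = DFGBC/H/- → run D
t=5: L0/L1/L2 = DFGBC/H/- → run D
t=6: L0/L1/L2 = FGBC/HD/- → run F
t=7: L0/L1/L2 = FGBC/HD/- → run F
t=8: L0/L1/L2 = GBC/HDF/- → run G
t=9: L0/L1/L2 = GBC/HDF/- → run G
t=10: L0/L1/L2 = BC/HDFG/- → run B
t=11: L0/L1/L2 = BC/HDFG/- → run B
t=12: L0/L1/L2 = C/HDFGB/- → run C
t=13: L0/L1/L2 = C/HDFGB/- → run C
t=14: L0/L1/L2 = -/HDFGBC/- → run H
t=15: L0/L1/L2 = -/HDFGBC/- → run H
t=16: L0/L1/L2 = -/HDFGBC/- → run H
t=17: L0/L1/L2 = -/HDFGBC/- → run H
t=18: L0/L1/L2 = -/DFGBC/- → run D
t=19: L0/L1/L2 = -/DFGBC/- → run D
t=20: L0/L1/L2 = -/DFGBC/- → run D
t=21: L0/L1/L2 = -/FGBC/- → run F
t=22: L0/L1/L2 = -/FGBC/- → run F
t=23: L0/L1/L2 = -/FGBC/- → run F
t=24: L0/L1/L2 = -/FGBC/- → run F
t=25: L0/L1/L2 = -/GBC/F → run G
t=26: L0/L1/L2 = -/BC/F → run B
t=27: L0/L1/L2 = -/BC/F → run B
t=28: L0/L1/L2 = -/BC/F → run B
t=29: L0/L1/L2 = -/BC/F → run B
t=30: L0/L1/L2 = -/C/F → run C
t=31: L0/L1/L2 = -/C/F → run C
t=32: L0/L1/L2 = -/-/F → run F
t=33: L0/L1/L2 = -/-/F → run F
t=34: (idle)
t=35: (idle)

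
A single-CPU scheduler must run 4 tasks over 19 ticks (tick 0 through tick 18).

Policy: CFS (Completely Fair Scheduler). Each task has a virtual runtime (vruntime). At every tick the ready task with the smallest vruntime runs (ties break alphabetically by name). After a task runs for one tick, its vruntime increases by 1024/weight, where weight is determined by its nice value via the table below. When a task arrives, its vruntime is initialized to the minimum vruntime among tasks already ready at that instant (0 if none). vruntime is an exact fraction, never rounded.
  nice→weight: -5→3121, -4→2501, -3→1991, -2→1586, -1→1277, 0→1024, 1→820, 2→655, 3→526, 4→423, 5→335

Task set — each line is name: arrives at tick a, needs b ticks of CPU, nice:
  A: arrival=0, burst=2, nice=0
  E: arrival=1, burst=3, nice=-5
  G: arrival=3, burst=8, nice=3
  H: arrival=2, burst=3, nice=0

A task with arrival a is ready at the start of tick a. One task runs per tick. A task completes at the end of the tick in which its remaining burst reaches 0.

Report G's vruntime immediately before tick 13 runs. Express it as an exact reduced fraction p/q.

vruntime(G, start of tick 13) = 2823/263

t=0: vr[A=0] → run A
t=1: vr[A=1 E=1] → run A
t=2: vr[E=1 H=1] → run E
t=3: vr[E=4145/3121 G=1 H=1] → run G
t=4: vr[E=4145/3121 G=775/263 H=1] → run H
t=5: vr[E=4145/3121 G=775/263 H=2] → run E
t=6: vr[E=5169/3121 G=775/263 H=2] → run E
t=7: vr[G=775/263 H=2] → run H
t=8: vr[G=775/263 H=3] → run G
t=9: vr[G=1287/263 H=3] → run H
t=10: vr[G=1287/263] → run G
t=11: vr[G=1799/263] → run G
t=12: vr[G=2311/263] → run G
t=13: vr[G=2823/263] → run G
t=14: vr[G=3335/263] → run G
t=15: vr[G=3847/263] → run G
t=16: (idle)
t=17: (idle)
t=18: (idle)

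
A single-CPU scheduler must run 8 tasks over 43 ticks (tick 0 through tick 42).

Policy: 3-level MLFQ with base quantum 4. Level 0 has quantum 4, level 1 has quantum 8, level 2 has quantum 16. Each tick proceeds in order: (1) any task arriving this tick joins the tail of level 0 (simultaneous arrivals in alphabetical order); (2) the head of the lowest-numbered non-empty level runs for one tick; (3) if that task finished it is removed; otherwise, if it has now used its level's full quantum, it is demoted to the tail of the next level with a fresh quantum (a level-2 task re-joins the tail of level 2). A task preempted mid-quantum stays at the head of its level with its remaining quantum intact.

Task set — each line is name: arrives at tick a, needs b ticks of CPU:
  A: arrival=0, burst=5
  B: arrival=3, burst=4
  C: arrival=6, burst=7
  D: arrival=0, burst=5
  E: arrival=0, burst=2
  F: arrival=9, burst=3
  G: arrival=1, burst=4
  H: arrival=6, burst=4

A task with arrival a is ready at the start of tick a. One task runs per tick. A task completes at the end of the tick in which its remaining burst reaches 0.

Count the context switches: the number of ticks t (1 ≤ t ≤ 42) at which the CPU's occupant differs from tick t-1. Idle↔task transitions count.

t=0: L0/L1/L2 = ADE/-/- → run A
t=1: L0/L1/L2 = ADEG/-/- → run A
t=2: L0/L1/L2 = ADEG/-/- → run A
t=3: L0/L1/L2 = ADEGB/-/- → run A
t=4: L0/L1/L2 = DEGB/A/- → run D
t=5: L0/L1/L2 = DEGB/A/- → run D
t=6: L0/L1/L2 = DEGBCH/A/- → run D
t=7: L0/L1/L2 = DEGBCH/A/- → run D
t=8: L0/L1/L2 = EGBCH/AD/- → run E
t=9: L0/L1/L2 = EGBCHF/AD/- → run E
t=10: L0/L1/L2 = GBCHF/AD/- → run G
t=11: L0/L1/L2 = GBCHF/AD/- → run G
t=12: L0/L1/L2 = GBCHF/AD/- → run G
t=13: L0/L1/L2 = GBCHF/AD/- → run G
t=14: L0/L1/L2 = BCHF/AD/- → run B
t=15: L0/L1/L2 = BCHF/AD/- → run B
t=16: L0/L1/L2 = BCHF/AD/- → run B
t=17: L0/L1/L2 = BCHF/AD/- → run B
t=18: L0/L1/L2 = CHF/AD/- → run C
t=19: L0/L1/L2 = CHF/AD/- → run C
t=20: L0/L1/L2 = CHF/AD/- → run C
t=21: L0/L1/L2 = CHF/AD/- → run C
t=22: L0/L1/L2 = HF/ADC/- → run H
t=23: L0/L1/L2 = HF/ADC/- → run H
t=24: L0/L1/L2 = HF/ADC/- → run H
t=25: L0/L1/L2 = HF/ADC/- → run H
t=26: L0/L1/L2 = F/ADC/- → run F
t=27: L0/L1/L2 = F/ADC/- → run F
t=28: L0/L1/L2 = F/ADC/- → run F
t=29: L0/L1/L2 = -/ADC/- → run A
t=30: L0/L1/L2 = -/DC/- → run D
t=31: L0/L1/L2 = -/C/- → run C
t=32: L0/L1/L2 = -/C/- → run C
t=33: L0/L1/L2 = -/C/- → run C
t=34: (idle)
t=35: (idle)
t=36: (idle)
t=37: (idle)
t=38: (idle)
t=39: (idle)
t=40: (idle)
t=41: (idle)
t=42: (idle)

context switches = 11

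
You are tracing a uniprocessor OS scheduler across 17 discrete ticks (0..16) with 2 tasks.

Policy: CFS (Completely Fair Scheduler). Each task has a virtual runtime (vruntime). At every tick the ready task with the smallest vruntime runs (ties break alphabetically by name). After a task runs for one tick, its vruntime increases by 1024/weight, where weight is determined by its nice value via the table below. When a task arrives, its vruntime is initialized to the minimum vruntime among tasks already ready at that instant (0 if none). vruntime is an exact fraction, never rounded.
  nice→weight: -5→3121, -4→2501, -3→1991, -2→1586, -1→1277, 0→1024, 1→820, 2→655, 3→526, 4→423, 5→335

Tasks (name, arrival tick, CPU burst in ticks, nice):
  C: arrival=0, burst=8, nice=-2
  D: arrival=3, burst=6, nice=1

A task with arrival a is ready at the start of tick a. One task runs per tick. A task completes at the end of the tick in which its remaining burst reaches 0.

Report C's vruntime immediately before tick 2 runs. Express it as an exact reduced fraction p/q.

t=0: vr[C=0] → run C
t=1: vr[C=512/793] → run C
t=2: vr[C=1024/793] → run C
t=3: vr[C=1536/793 D=1536/793] → run C
t=4: vr[C=2048/793 D=1536/793] → run D
t=5: vr[C=2048/793 D=517888/162565] → run C
t=6: vr[C=2560/793 D=517888/162565] → run D
t=7: vr[C=2560/793 D=720896/162565] → run C
t=8: vr[C=3072/793 D=720896/162565] → run C
t=9: vr[C=3584/793 D=720896/162565] → run D
t=10: vr[C=3584/793 D=923904/162565] → run C
t=11: vr[D=923904/162565] → run D
t=12: vr[D=1126912/162565] → run D
t=13: vr[D=265984/32513] → run D
t=14: (idle)
t=15: (idle)
t=16: (idle)

vruntime(C, start of tick 2) = 1024/793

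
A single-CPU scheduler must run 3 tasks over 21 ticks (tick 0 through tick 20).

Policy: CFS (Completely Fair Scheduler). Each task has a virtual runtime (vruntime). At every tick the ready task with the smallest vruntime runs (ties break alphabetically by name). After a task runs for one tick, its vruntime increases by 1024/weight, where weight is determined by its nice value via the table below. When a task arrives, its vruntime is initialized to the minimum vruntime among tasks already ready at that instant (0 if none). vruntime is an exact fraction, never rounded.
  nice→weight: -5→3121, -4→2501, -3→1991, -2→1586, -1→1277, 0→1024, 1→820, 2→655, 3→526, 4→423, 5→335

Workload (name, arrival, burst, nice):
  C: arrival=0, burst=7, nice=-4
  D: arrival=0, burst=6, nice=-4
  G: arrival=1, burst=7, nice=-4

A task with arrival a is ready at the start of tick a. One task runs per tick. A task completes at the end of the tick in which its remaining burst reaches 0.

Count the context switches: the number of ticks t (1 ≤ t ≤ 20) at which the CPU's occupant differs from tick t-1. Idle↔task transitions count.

context switches = 20

t=0: vr[C=0 D=0] → run C
t=1: vr[C=1024/2501 D=0 G=0] → run D
t=2: vr[C=1024/2501 D=1024/2501 G=0] → run G
t=3: vr[C=1024/2501 D=1024/2501 G=1024/2501] → run C
t=4: vr[C=2048/2501 D=1024/2501 G=1024/2501] → run D
t=5: vr[C=2048/2501 D=2048/2501 G=1024/2501] → run G
t=6: vr[C=2048/2501 D=2048/2501 G=2048/2501] → run C
t=7: vr[C=3072/2501 D=2048/2501 G=2048/2501] → run D
t=8: vr[C=3072/2501 D=3072/2501 G=2048/2501] → run G
t=9: vr[C=3072/2501 D=3072/2501 G=3072/2501] → run C
t=10: vr[C=4096/2501 D=3072/2501 G=3072/2501] → run D
t=11: vr[C=4096/2501 D=4096/2501 G=3072/2501] → run G
t=12: vr[C=4096/2501 D=4096/2501 G=4096/2501] → run C
t=13: vr[C=5120/2501 D=4096/2501 G=4096/2501] → run D
t=14: vr[C=5120/2501 D=5120/2501 G=4096/2501] → run G
t=15: vr[C=5120/2501 D=5120/2501 G=5120/2501] → run C
t=16: vr[C=6144/2501 D=5120/2501 G=5120/2501] → run D
t=17: vr[C=6144/2501 G=5120/2501] → run G
t=18: vr[C=6144/2501 G=6144/2501] → run C
t=19: vr[G=6144/2501] → run G
t=20: (idle)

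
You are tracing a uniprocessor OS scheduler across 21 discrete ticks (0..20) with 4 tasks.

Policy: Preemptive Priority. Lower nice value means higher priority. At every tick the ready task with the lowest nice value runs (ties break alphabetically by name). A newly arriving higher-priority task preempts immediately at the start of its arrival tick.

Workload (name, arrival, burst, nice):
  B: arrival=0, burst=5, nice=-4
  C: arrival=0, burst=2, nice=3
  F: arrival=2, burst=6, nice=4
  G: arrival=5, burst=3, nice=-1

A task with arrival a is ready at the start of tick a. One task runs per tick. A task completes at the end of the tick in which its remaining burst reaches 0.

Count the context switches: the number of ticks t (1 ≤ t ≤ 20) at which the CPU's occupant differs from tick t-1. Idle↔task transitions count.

context switches = 4

t=0: ready={B,C} → run B
t=1: ready={B,C} → run B
t=2: ready={B,C,F} → run B
t=3: ready={B,C,F} → run B
t=4: ready={B,C,F} → run B
t=5: ready={C,F,G} → run G
t=6: ready={C,F,G} → run G
t=7: ready={C,F,G} → run G
t=8: ready={C,F} → run C
t=9: ready={C,F} → run C
t=10: ready={F} → run F
t=11: ready={F} → run F
t=12: ready={F} → run F
t=13: ready={F} → run F
t=14: ready={F} → run F
t=15: ready={F} → run F
t=16: (idle)
t=17: (idle)
t=18: (idle)
t=19: (idle)
t=20: (idle)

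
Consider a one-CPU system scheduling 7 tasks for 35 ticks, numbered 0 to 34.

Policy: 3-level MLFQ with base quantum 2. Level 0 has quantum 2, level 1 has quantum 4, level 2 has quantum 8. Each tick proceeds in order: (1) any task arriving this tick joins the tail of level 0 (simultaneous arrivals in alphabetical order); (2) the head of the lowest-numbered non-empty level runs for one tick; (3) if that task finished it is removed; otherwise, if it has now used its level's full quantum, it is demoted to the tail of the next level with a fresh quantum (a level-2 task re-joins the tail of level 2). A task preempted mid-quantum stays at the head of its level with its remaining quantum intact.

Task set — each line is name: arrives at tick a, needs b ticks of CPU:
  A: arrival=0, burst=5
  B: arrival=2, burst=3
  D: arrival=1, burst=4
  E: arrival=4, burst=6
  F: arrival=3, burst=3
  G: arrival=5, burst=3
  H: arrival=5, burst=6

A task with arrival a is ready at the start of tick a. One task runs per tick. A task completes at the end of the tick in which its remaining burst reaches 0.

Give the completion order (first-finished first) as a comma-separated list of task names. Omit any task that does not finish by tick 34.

t=0: L0/L1/L2 = A/-/- → run A
t=1: L0/L1/L2 = AD/-/- → run A
t=2: L0/L1/L2 = DB/A/- → run D
t=3: L0/L1/L2 = DBF/A/- → run D
t=4: L0/L1/L2 = BFE/AD/- → run B
t=5: L0/L1/L2 = BFEGH/AD/- → run B
t=6: L0/L1/L2 = FEGH/ADB/- → run F
t=7: L0/L1/L2 = FEGH/ADB/- → run F
t=8: L0/L1/L2 = EGH/ADBF/- → run E
t=9: L0/L1/L2 = EGH/ADBF/- → run E
t=10: L0/L1/L2 = GH/ADBFE/- → run G
t=11: L0/L1/L2 = GH/ADBFE/- → run G
t=12: L0/L1/L2 = H/ADBFEG/- → run H
t=13: L0/L1/L2 = H/ADBFEG/- → run H
t=14: L0/L1/L2 = -/ADBFEGH/- → run A
t=15: L0/L1/L2 = -/ADBFEGH/- → run A
t=16: L0/L1/L2 = -/ADBFEGH/- → run A
t=17: L0/L1/L2 = -/DBFEGH/- → run D
t=18: L0/L1/L2 = -/DBFEGH/- → run D
t=19: L0/L1/L2 = -/BFEGH/- → run B
t=20: L0/L1/L2 = -/FEGH/- → run F
t=21: L0/L1/L2 = -/EGH/- → run E
t=22: L0/L1/L2 = -/EGH/- → run E
t=23: L0/L1/L2 = -/EGH/- → run E
t=24: L0/L1/L2 = -/EGH/- → run E
t=25: L0/L1/L2 = -/GH/- → run G
t=26: L0/L1/L2 = -/H/- → run H
t=27: L0/L1/L2 = -/H/- → run H
t=28: L0/L1/L2 = -/H/- → run H
t=29: L0/L1/L2 = -/H/- → run H
t=30: (idle)
t=31: (idle)
t=32: (idle)
t=33: (idle)
t=34: (idle)

completion order = A, D, B, F, E, G, H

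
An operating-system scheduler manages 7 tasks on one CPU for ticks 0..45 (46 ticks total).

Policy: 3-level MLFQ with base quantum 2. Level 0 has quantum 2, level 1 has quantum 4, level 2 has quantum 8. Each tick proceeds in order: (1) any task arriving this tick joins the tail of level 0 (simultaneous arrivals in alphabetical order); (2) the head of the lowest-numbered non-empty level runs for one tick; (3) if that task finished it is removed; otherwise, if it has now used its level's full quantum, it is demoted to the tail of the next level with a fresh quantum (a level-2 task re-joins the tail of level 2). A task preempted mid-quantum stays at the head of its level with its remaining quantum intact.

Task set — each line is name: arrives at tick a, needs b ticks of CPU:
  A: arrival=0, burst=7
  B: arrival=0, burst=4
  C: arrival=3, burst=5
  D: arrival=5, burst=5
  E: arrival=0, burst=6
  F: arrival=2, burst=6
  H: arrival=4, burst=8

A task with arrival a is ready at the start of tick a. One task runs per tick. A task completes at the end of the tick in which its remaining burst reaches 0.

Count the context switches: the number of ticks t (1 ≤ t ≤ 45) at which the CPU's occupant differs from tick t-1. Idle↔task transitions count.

t=0: L0/L1/L2 = ABE/-/- → run A
t=1: L0/L1/L2 = ABE/-/- → run A
t=2: L0/L1/L2 = BEF/A/- → run B
t=3: L0/L1/L2 = BEFC/A/- → run B
t=4: L0/L1/L2 = EFCH/AB/- → run E
t=5: L0/L1/L2 = EFCHD/AB/- → run E
t=6: L0/L1/L2 = FCHD/ABE/- → run F
t=7: L0/L1/L2 = FCHD/ABE/- → run F
t=8: L0/L1/L2 = CHD/ABEF/- → run C
t=9: L0/L1/L2 = CHD/ABEF/- → run C
t=10: L0/L1/L2 = HD/ABEFC/- → run H
t=11: L0/L1/L2 = HD/ABEFC/- → run H
t=12: L0/L1/L2 = D/ABEFCH/- → run D
t=13: L0/L1/L2 = D/ABEFCH/- → run D
t=14: L0/L1/L2 = -/ABEFCHD/- → run A
t=15: L0/L1/L2 = -/ABEFCHD/- → run A
t=16: L0/L1/L2 = -/ABEFCHD/- → run A
t=17: L0/L1/L2 = -/ABEFCHD/- → run A
t=18: L0/L1/L2 = -/BEFCHD/A → run B
t=19: L0/L1/L2 = -/BEFCHD/A → run B
t=20: L0/L1/L2 = -/EFCHD/A → run E
t=21: L0/L1/L2 = -/EFCHD/A → run E
t=22: L0/L1/L2 = -/EFCHD/A → run E
t=23: L0/L1/L2 = -/EFCHD/A → run E
t=24: L0/L1/L2 = -/FCHD/A → run F
t=25: L0/L1/L2 = -/FCHD/A → run F
t=26: L0/L1/L2 = -/FCHD/A → run F
t=27: L0/L1/L2 = -/FCHD/A → run F
t=28: L0/L1/L2 = -/CHD/A → run C
t=29: L0/L1/L2 = -/CHD/A → run C
t=30: L0/L1/L2 = -/CHD/A → run C
t=31: L0/L1/L2 = -/HD/A → run H
t=32: L0/L1/L2 = -/HD/A → run H
t=33: L0/L1/L2 = -/HD/A → run H
t=34: L0/L1/L2 = -/HD/A → run H
t=35: L0/L1/L2 = -/D/AH → run D
t=36: L0/L1/L2 = -/D/AH → run D
t=37: L0/L1/L2 = -/D/AH → run D
t=38: L0/L1/L2 = -/-/AH → run A
t=39: L0/L1/L2 = -/-/H → run H
t=40: L0/L1/L2 = -/-/H → run H
t=41: (idle)
t=42: (idle)
t=43: (idle)
t=44: (idle)
t=45: (idle)

context switches = 16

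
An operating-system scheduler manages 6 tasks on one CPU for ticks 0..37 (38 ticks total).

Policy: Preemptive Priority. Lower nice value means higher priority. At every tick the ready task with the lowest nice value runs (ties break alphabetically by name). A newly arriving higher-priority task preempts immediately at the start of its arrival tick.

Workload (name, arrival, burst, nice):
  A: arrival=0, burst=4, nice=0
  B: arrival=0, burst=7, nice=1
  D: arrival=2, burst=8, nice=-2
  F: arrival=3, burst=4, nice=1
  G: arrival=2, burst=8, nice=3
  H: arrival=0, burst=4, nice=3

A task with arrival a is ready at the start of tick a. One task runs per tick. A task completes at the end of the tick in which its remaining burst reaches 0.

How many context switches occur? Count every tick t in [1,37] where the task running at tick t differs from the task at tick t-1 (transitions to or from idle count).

t=0: ready={A,B,H} → run A
t=1: ready={A,B,H} → run A
t=2: ready={A,B,D,G,H} → run D
t=3: ready={A,B,D,F,G,H} → run D
t=4: ready={A,B,D,F,G,H} → run D
t=5: ready={A,B,D,F,G,H} → run D
t=6: ready={A,B,D,F,G,H} → run D
t=7: ready={A,B,D,F,G,H} → run D
t=8: ready={A,B,D,F,G,H} → run D
t=9: ready={A,B,D,F,G,H} → run D
t=10: ready={A,B,F,G,H} → run A
t=11: ready={A,B,F,G,H} → run A
t=12: ready={B,F,G,H} → run B
t=13: ready={B,F,G,H} → run B
t=14: ready={B,F,G,H} → run B
t=15: ready={B,F,G,H} → run B
t=16: ready={B,F,G,H} → run B
t=17: ready={B,F,G,H} → run B
t=18: ready={B,F,G,H} → run B
t=19: ready={F,G,H} → run F
t=20: ready={F,G,H} → run F
t=21: ready={F,G,H} → run F
t=22: ready={F,G,H} → run F
t=23: ready={G,H} → run G
t=24: ready={G,H} → run G
t=25: ready={G,H} → run G
t=26: ready={G,H} → run G
t=27: ready={G,H} → run G
t=28: ready={G,H} → run G
t=29: ready={G,H} → run G
t=30: ready={G,H} → run G
t=31: ready={H} → run H
t=32: ready={H} → run H
t=33: ready={H} → run H
t=34: ready={H} → run H
t=35: (idle)
t=36: (idle)
t=37: (idle)

context switches = 7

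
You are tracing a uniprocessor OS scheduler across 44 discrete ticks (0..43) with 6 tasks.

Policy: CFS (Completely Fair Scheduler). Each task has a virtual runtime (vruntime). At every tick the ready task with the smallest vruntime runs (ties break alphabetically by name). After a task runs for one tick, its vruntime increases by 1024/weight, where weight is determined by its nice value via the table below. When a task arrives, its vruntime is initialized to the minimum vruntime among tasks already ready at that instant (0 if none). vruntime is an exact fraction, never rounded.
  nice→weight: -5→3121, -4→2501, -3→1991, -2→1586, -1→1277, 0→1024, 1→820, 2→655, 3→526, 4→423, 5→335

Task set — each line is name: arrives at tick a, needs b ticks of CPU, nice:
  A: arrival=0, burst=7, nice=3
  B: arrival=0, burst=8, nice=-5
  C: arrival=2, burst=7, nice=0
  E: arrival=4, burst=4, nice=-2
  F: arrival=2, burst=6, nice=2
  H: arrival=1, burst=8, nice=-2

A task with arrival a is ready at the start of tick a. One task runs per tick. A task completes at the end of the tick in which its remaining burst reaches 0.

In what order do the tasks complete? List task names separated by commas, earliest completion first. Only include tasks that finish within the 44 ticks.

t=0: vr[A=0 B=0] → run A
t=1: vr[A=512/263 B=0 H=0] → run B
t=2: vr[A=512/263 B=1024/3121 C=0 F=0 H=0] → run C
t=3: vr[A=512/263 B=1024/3121 C=1 F=0 H=0] → run F
t=4: vr[A=512/263 B=1024/3121 C=1 E=0 F=1024/655 H=0] → run E
t=5: vr[A=512/263 B=1024/3121 C=1 E=512/793 F=1024/655 H=0] → run H
t=6: vr[A=512/263 B=1024/3121 C=1 E=512/793 F=1024/655 H=512/793] → run B
t=7: vr[A=512/263 B=2048/3121 C=1 E=512/793 F=1024/655 H=512/793] → run E
t=8: vr[A=512/263 B=2048/3121 C=1 E=1024/793 F=1024/655 H=512/793] → run H
t=9: vr[A=512/263 B=2048/3121 C=1 E=1024/793 F=1024/655 H=1024/793] → run B
t=10: vr[A=512/263 B=3072/3121 C=1 E=1024/793 F=1024/655 H=1024/793] → run B
t=11: vr[A=512/263 B=4096/3121 C=1 E=1024/793 F=1024/655 H=1024/793] → run C
t=12: vr[A=512/263 B=4096/3121 C=2 E=1024/793 F=1024/655 H=1024/793] → run E
t=13: vr[A=512/263 B=4096/3121 C=2 E=1536/793 F=1024/655 H=1024/793] → run H
t=14: vr[A=512/263 B=4096/3121 C=2 E=1536/793 F=1024/655 H=1536/793] → run B
t=15: vr[A=512/263 B=5120/3121 C=2 E=1536/793 F=1024/655 H=1536/793] → run F
t=16: vr[A=512/263 B=5120/3121 C=2 E=1536/793 F=2048/655 H=1536/793] → run B
t=17: vr[A=512/263 B=6144/3121 C=2 E=1536/793 F=2048/655 H=1536/793] → run E
t=18: vr[A=512/263 B=6144/3121 C=2 F=2048/655 H=1536/793] → run H
t=19: vr[A=512/263 B=6144/3121 C=2 F=2048/655 H=2048/793] → run A
t=20: vr[A=1024/263 B=6144/3121 C=2 F=2048/655 H=2048/793] → run B
t=21: vr[A=1024/263 B=7168/3121 C=2 F=2048/655 H=2048/793] → run C
t=22: vr[A=1024/263 B=7168/3121 C=3 F=2048/655 H=2048/793] → run B
t=23: vr[A=1024/263 C=3 F=2048/655 H=2048/793] → run H
t=24: vr[A=1024/263 C=3 F=2048/655 H=2560/793] → run C
t=25: vr[A=1024/263 C=4 F=2048/655 H=2560/793] → run F
t=26: vr[A=1024/263 C=4 F=3072/655 H=2560/793] → run H
t=27: vr[A=1024/263 C=4 F=3072/655 H=3072/793] → run H
t=28: vr[A=1024/263 C=4 F=3072/655 H=3584/793] → run A
t=29: vr[A=1536/263 C=4 F=3072/655 H=3584/793] → run C
t=30: vr[A=1536/263 C=5 F=3072/655 H=3584/793] → run H
t=31: vr[A=1536/263 C=5 F=3072/655] → run F
t=32: vr[A=1536/263 C=5 F=4096/655] → run C
t=33: vr[A=1536/263 C=6 F=4096/655] → run A
t=34: vr[A=2048/263 C=6 F=4096/655] → run C
t=35: vr[A=2048/263 F=4096/655] → run F
t=36: vr[A=2048/263 F=1024/131] → run A
t=37: vr[A=2560/263 F=1024/131] → run F
t=38: vr[A=2560/263] → run A
t=39: vr[A=3072/263] → run A
t=40: (idle)
t=41: (idle)
t=42: (idle)
t=43: (idle)

completion order = E, B, H, C, F, A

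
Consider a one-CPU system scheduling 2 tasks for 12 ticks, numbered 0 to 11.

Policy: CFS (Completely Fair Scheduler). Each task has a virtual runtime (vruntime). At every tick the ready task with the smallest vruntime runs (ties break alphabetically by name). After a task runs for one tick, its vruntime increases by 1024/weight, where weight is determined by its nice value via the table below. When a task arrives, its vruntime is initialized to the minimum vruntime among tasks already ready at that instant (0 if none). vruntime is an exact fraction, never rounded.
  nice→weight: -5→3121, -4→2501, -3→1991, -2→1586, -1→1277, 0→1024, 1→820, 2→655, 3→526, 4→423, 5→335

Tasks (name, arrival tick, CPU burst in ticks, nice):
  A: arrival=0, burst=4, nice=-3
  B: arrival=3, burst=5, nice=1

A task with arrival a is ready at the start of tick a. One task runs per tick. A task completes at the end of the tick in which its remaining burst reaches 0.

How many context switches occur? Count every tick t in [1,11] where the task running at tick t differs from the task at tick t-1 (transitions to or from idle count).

context switches = 2

t=0: vr[A=0] → run A
t=1: vr[A=1024/1991] → run A
t=2: vr[A=2048/1991] → run A
t=3: vr[A=3072/1991 B=3072/1991] → run A
t=4: vr[B=3072/1991] → run B
t=5: vr[B=1139456/408155] → run B
t=6: vr[B=1649152/408155] → run B
t=7: vr[B=2158848/408155] → run B
t=8: vr[B=2668544/408155] → run B
t=9: (idle)
t=10: (idle)
t=11: (idle)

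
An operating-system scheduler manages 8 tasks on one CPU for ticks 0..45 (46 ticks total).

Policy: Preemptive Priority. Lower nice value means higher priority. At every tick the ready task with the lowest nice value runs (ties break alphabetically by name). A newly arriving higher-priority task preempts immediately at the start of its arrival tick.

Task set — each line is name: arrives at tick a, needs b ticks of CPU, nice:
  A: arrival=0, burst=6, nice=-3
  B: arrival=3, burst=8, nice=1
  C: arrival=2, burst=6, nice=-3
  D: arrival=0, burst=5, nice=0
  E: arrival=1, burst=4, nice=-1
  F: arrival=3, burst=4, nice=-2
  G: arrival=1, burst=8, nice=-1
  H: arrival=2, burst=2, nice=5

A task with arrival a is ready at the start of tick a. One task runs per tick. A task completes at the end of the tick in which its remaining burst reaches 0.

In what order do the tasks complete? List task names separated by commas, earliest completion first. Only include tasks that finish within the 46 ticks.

completion order = A, C, F, E, G, D, B, H

t=0: ready={A,D} → run A
t=1: ready={A,D,E,G} → run A
t=2: ready={A,C,D,E,G,H} → run A
t=3: ready={A,B,C,D,E,F,G,H} → run A
t=4: ready={A,B,C,D,E,F,G,H} → run A
t=5: ready={A,B,C,D,E,F,G,H} → run A
t=6: ready={B,C,D,E,F,G,H} → run C
t=7: ready={B,C,D,E,F,G,H} → run C
t=8: ready={B,C,D,E,F,G,H} → run C
t=9: ready={B,C,D,E,F,G,H} → run C
t=10: ready={B,C,D,E,F,G,H} → run C
t=11: ready={B,C,D,E,F,G,H} → run C
t=12: ready={B,D,E,F,G,H} → run F
t=13: ready={B,D,E,F,G,H} → run F
t=14: ready={B,D,E,F,G,H} → run F
t=15: ready={B,D,E,F,G,H} → run F
t=16: ready={B,D,E,G,H} → run E
t=17: ready={B,D,E,G,H} → run E
t=18: ready={B,D,E,G,H} → run E
t=19: ready={B,D,E,G,H} → run E
t=20: ready={B,D,G,H} → run G
t=21: ready={B,D,G,H} → run G
t=22: ready={B,D,G,H} → run G
t=23: ready={B,D,G,H} → run G
t=24: ready={B,D,G,H} → run G
t=25: ready={B,D,G,H} → run G
t=26: ready={B,D,G,H} → run G
t=27: ready={B,D,G,H} → run G
t=28: ready={B,D,H} → run D
t=29: ready={B,D,H} → run D
t=30: ready={B,D,H} → run D
t=31: ready={B,D,H} → run D
t=32: ready={B,D,H} → run D
t=33: ready={B,H} → run B
t=34: ready={B,H} → run B
t=35: ready={B,H} → run B
t=36: ready={B,H} → run B
t=37: ready={B,H} → run B
t=38: ready={B,H} → run B
t=39: ready={B,H} → run B
t=40: ready={B,H} → run B
t=41: ready={H} → run H
t=42: ready={H} → run H
t=43: (idle)
t=44: (idle)
t=45: (idle)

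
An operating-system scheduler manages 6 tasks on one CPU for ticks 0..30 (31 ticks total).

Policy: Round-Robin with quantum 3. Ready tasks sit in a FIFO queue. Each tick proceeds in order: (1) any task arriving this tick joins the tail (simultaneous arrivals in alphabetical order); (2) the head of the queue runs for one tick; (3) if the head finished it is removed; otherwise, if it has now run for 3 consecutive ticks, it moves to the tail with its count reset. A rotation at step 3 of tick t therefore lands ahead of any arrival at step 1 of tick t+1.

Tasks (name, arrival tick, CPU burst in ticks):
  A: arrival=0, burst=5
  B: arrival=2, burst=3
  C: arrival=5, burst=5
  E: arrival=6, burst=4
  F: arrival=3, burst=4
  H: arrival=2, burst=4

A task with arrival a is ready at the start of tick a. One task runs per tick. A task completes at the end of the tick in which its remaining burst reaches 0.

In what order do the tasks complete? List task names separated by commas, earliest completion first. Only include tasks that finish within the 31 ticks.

t=0: queue=[A] q_used=0 → run A
t=1: queue=[A] q_used=1 → run A
t=2: queue=[A,B,H] q_used=2 → run A
t=3: queue=[B,H,A,F] q_used=0 → run B
t=4: queue=[B,H,A,F] q_used=1 → run B
t=5: queue=[B,H,A,F,C] q_used=2 → run B
t=6: queue=[H,A,F,C,E] q_used=0 → run H
t=7: queue=[H,A,F,C,E] q_used=1 → run H
t=8: queue=[H,A,F,C,E] q_used=2 → run H
t=9: queue=[A,F,C,E,H] q_used=0 → run A
t=10: queue=[A,F,C,E,H] q_used=1 → run A
t=11: queue=[F,C,E,H] q_used=0 → run F
t=12: queue=[F,C,E,H] q_used=1 → run F
t=13: queue=[F,C,E,H] q_used=2 → run F
t=14: queue=[C,E,H,F] q_used=0 → run C
t=15: queue=[C,E,H,F] q_used=1 → run C
t=16: queue=[C,E,H,F] q_used=2 → run C
t=17: queue=[E,H,F,C] q_used=0 → run E
t=18: queue=[E,H,F,C] q_used=1 → run E
t=19: queue=[E,H,F,C] q_used=2 → run E
t=20: queue=[H,F,C,E] q_used=0 → run H
t=21: queue=[F,C,E] q_used=0 → run F
t=22: queue=[C,E] q_used=0 → run C
t=23: queue=[C,E] q_used=1 → run C
t=24: queue=[E] q_used=0 → run E
t=25: (idle)
t=26: (idle)
t=27: (idle)
t=28: (idle)
t=29: (idle)
t=30: (idle)

completion order = B, A, H, F, C, E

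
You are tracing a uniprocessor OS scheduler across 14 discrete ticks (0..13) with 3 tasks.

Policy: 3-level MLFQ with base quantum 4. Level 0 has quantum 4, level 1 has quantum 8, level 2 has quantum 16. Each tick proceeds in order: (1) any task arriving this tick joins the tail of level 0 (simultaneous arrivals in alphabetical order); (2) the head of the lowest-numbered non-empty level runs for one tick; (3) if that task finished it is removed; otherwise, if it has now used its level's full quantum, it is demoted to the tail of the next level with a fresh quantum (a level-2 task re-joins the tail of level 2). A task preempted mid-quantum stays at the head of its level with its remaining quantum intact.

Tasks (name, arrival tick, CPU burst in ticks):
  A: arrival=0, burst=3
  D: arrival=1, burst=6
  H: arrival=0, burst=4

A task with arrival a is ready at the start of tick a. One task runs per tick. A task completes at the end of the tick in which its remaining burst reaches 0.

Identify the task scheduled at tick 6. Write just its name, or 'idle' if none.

t=0: L0/L1/L2 = AH/-/- → run A
t=1: L0/L1/L2 = AHD/-/- → run A
t=2: L0/L1/L2 = AHD/-/- → run A
t=3: L0/L1/L2 = HD/-/- → run H
t=4: L0/L1/L2 = HD/-/- → run H
t=5: L0/L1/L2 = HD/-/- → run H
t=6: L0/L1/L2 = HD/-/- → run H
t=7: L0/L1/L2 = D/-/- → run D
t=8: L0/L1/L2 = D/-/- → run D
t=9: L0/L1/L2 = D/-/- → run D
t=10: L0/L1/L2 = D/-/- → run D
t=11: L0/L1/L2 = -/D/- → run D
t=12: L0/L1/L2 = -/D/- → run D
t=13: (idle)

running at tick 6 = H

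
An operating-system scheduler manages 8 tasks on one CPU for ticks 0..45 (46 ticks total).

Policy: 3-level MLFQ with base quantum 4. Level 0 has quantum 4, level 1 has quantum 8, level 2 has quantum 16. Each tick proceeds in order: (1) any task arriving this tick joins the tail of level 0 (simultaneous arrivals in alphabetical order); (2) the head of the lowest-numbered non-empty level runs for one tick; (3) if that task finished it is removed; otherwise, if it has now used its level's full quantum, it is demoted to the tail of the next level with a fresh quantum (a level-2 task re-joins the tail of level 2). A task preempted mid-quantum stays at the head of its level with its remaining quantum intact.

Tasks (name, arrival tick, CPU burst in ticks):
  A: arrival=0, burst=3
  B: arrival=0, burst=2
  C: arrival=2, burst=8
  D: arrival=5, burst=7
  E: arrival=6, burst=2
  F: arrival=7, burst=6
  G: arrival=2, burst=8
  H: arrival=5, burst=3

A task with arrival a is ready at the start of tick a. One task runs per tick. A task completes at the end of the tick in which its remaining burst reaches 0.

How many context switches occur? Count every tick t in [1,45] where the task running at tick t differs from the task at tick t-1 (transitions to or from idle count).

t=0: L0/L1/L2 = AB/-/- → run A
t=1: L0/L1/L2 = AB/-/- → run A
t=2: L0/L1/L2 = ABCG/-/- → run A
t=3: L0/L1/L2 = BCG/-/- → run B
t=4: L0/L1/L2 = BCG/-/- → run B
t=5: L0/L1/L2 = CGDH/-/- → run C
t=6: L0/L1/L2 = CGDHE/-/- → run C
t=7: L0/L1/L2 = CGDHEF/-/- → run C
t=8: L0/L1/L2 = CGDHEF/-/- → run C
t=9: L0/L1/L2 = GDHEF/C/- → run G
t=10: L0/L1/L2 = GDHEF/C/- → run G
t=11: L0/L1/L2 = GDHEF/C/- → run G
t=12: L0/L1/L2 = GDHEF/C/- → run G
t=13: L0/L1/L2 = DHEF/CG/- → run D
t=14: L0/L1/L2 = DHEF/CG/- → run D
t=15: L0/L1/L2 = DHEF/CG/- → run D
t=16: L0/L1/L2 = DHEF/CG/- → run D
t=17: L0/L1/L2 = HEF/CGD/- → run H
t=18: L0/L1/L2 = HEF/CGD/- → run H
t=19: L0/L1/L2 = HEF/CGD/- → run H
t=20: L0/L1/L2 = EF/CGD/- → run E
t=21: L0/L1/L2 = EF/CGD/- → run E
t=22: L0/L1/L2 = F/CGD/- → run F
t=23: L0/L1/L2 = F/CGD/- → run F
t=24: L0/L1/L2 = F/CGD/- → run F
t=25: L0/L1/L2 = F/CGD/- → run F
t=26: L0/L1/L2 = -/CGDF/- → run C
t=27: L0/L1/L2 = -/CGDF/- → run C
t=28: L0/L1/L2 = -/CGDF/- → run C
t=29: L0/L1/L2 = -/CGDF/- → run C
t=30: L0/L1/L2 = -/GDF/- → run G
t=31: L0/L1/L2 = -/GDF/- → run G
t=32: L0/L1/L2 = -/GDF/- → run G
t=33: L0/L1/L2 = -/GDF/- → run G
t=34: L0/L1/L2 = -/DF/- → run D
t=35: L0/L1/L2 = -/DF/- → run D
t=36: L0/L1/L2 = -/DF/- → run D
t=37: L0/L1/L2 = -/F/- → run F
t=38: L0/L1/L2 = -/F/- → run F
t=39: (idle)
t=40: (idle)
t=41: (idle)
t=42: (idle)
t=43: (idle)
t=44: (idle)
t=45: (idle)

context switches = 12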